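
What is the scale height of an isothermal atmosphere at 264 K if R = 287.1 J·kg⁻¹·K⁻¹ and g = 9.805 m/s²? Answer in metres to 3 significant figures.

H ≈ 7730 m

The scale height of an isothermal atmosphere is H = RT/g.
H = 287.1 × 264 / 9.805 = 75794/9.805 = 7730.1 m.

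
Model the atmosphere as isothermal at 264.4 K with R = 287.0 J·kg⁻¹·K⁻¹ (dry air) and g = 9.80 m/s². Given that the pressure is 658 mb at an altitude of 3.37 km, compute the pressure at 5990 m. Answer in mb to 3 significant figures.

P ≈ 469 mb

Scale height: H = RT/g = 287.0 × 264.4 / 9.80 = 7743.1 m.
Between two levels, P₂ = P₁ exp(−Δz/H) with Δz = z₂ − z₁.
Δz = 5990.0 − 3370.0 = 2620.0 m; Δz/H = 2620.0/7743.1 = 0.33837.
P₂ = 658 × exp(−0.33837) = 658 × 0.71293 = 469.11 mb.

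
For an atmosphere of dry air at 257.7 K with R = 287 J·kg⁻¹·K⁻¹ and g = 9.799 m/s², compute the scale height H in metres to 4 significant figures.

H ≈ 7548 m

The scale height of an isothermal atmosphere is H = RT/g.
H = 287 × 257.7 / 9.799 = 73960/9.799 = 7547.7 m.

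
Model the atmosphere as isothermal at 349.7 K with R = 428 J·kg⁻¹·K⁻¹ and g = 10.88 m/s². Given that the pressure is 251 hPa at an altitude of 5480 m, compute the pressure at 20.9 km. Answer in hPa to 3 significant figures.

P ≈ 81.8 hPa

Scale height: H = RT/g = 428 × 349.7 / 10.88 = 13757 m.
Between two levels, P₂ = P₁ exp(−Δz/H) with Δz = z₂ − z₁.
Δz = 20900 − 5480.0 = 15420 m; Δz/H = 15420/13757 = 1.1209.
P₂ = 251 × exp(−1.1209) = 251 × 0.32599 = 81.823 hPa.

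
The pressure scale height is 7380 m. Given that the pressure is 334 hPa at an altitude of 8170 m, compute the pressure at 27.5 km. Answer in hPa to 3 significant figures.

P ≈ 24.3 hPa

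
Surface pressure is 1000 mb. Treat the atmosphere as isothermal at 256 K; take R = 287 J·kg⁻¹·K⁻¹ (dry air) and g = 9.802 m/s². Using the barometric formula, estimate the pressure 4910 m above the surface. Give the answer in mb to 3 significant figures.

Scale height: H = RT/g = 287 × 256 / 9.802 = 7495.6 m.
Barometric formula: P = P₀ exp(−z/H).
z/H = 4910.0/7495.6 = 0.65505; exp(−0.65505) = 0.51942.
P = 1000 × 0.51942 = 519.42 mb.

P ≈ 519 mb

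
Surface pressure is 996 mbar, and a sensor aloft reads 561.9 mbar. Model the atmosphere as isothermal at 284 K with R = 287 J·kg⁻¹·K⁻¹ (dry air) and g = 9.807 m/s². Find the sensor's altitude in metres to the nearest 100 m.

z ≈ 4800 m

Scale height: H = RT/g = 287 × 284 / 9.807 = 8311.2 m.
Invert the barometric formula: z = H ln(P₀/P).
P₀/P = 996/561.9 = 1.7726; ln(1.7726) = 0.57245.
z = 8311.2 × 0.57245 = 4757.7 m.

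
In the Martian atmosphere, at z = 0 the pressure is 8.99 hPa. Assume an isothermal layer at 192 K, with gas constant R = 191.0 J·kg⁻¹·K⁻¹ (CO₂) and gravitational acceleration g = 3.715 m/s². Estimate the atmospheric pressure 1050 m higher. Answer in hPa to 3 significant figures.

P ≈ 8.08 hPa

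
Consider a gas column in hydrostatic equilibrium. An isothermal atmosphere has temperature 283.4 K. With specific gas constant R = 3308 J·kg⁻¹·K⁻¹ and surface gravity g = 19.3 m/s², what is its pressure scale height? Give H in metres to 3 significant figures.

H ≈ 48600 m

The scale height of an isothermal atmosphere is H = RT/g.
H = 3308 × 283.4 / 19.3 = 937490/19.3 = 48575 m.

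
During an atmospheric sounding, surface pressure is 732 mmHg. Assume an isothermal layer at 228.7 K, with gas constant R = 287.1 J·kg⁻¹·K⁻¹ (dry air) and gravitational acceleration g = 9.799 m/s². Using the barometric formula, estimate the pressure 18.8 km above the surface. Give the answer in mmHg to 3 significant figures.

Scale height: H = RT/g = 287.1 × 228.7 / 9.799 = 6700.7 m.
Barometric formula: P = P₀ exp(−z/H).
z/H = 18800/6700.7 = 2.8057; exp(−2.8057) = 0.060464.
P = 732 × 0.060464 = 44.260 mmHg.

P ≈ 44.3 mmHg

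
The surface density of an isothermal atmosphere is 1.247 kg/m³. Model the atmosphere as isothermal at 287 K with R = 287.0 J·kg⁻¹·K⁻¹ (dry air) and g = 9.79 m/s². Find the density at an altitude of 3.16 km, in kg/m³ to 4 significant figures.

ρ ≈ 0.8566 kg/m³

Scale height: H = RT/g = 287.0 × 287 / 9.79 = 8413.6 m.
In an isothermal atmosphere, density decays like pressure: ρ = ρ₀ exp(−z/H).
z/H = 3160.0/8413.6 = 0.37558; exp(−0.37558) = 0.68689.
ρ = 1.247 × 0.68689 = 0.85655 kg/m³.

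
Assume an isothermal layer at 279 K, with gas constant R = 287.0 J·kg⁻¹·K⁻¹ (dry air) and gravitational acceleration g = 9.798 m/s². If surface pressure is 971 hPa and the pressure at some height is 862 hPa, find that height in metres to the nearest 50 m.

Scale height: H = RT/g = 287.0 × 279 / 9.798 = 8172.4 m.
Invert the barometric formula: z = H ln(P₀/P).
P₀/P = 971/862 = 1.1265; ln(1.1265) = 0.11912.
z = 8172.4 × 0.11912 = 973.50 m.

z ≈ 950 m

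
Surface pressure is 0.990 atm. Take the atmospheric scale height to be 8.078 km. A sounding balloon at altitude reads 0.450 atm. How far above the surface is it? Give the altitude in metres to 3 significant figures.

Invert the barometric formula: z = H ln(P₀/P).
P₀/P = 0.990/0.450 = 2.2000; ln(2.2000) = 0.78846.
z = 8078.0 × 0.78846 = 6369.2 m.

z ≈ 6370 m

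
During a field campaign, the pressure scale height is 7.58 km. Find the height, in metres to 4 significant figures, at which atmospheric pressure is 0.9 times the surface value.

z ≈ 798.6 m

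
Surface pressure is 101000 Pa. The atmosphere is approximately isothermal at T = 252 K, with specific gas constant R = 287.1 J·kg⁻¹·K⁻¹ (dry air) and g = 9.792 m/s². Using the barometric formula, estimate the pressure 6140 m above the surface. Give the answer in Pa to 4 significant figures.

P ≈ 44000 Pa

Scale height: H = RT/g = 287.1 × 252 / 9.792 = 7388.6 m.
Barometric formula: P = P₀ exp(−z/H).
z/H = 6140.0/7388.6 = 0.83101; exp(−0.83101) = 0.43561.
P = 101000 × 0.43561 = 43997 Pa.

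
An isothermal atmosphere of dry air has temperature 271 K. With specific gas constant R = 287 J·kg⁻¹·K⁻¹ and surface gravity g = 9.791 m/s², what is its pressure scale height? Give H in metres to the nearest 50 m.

H ≈ 7950 m

The scale height of an isothermal atmosphere is H = RT/g.
H = 287 × 271 / 9.791 = 77777/9.791 = 7943.7 m.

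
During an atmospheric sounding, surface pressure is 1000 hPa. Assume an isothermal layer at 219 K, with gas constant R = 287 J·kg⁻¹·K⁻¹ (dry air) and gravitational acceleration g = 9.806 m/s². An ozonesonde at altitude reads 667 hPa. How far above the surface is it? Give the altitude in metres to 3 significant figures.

z ≈ 2600 m

Scale height: H = RT/g = 287 × 219 / 9.806 = 6409.6 m.
Invert the barometric formula: z = H ln(P₀/P).
P₀/P = 1000/667 = 1.4993; ln(1.4993) = 0.40500.
z = 6409.6 × 0.40500 = 2595.9 m.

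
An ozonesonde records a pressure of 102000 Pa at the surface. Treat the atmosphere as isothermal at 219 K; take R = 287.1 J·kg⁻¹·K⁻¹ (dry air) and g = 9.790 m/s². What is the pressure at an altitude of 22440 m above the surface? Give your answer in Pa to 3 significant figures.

Scale height: H = RT/g = 287.1 × 219 / 9.790 = 6422.4 m.
Barometric formula: P = P₀ exp(−z/H).
z/H = 22440/6422.4 = 3.4940; exp(−3.4940) = 0.030379.
P = 102000 × 0.030379 = 3098.7 Pa.

P ≈ 3100 Pa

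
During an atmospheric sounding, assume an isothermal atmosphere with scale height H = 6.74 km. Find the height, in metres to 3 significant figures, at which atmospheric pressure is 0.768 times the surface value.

z ≈ 1780 m

Set P/P₀ = exp(−z/H) = 0.768, so z = −H ln(0.768).
−ln(0.768) = 0.26397; z = 6740.0 × 0.26397 = 1779.2 m.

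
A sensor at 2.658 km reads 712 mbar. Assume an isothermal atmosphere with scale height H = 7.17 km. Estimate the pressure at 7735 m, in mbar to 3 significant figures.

P ≈ 351 mbar

Between two levels, P₂ = P₁ exp(−Δz/H) with Δz = z₂ − z₁.
Δz = 7735.0 − 2658.0 = 5077.0 m; Δz/H = 5077.0/7170.0 = 0.70809.
P₂ = 712 × exp(−0.70809) = 712 × 0.49258 = 350.72 mbar.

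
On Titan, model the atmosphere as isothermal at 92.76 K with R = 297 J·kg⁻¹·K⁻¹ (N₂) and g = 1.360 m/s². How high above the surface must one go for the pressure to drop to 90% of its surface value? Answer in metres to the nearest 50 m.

Scale height: H = RT/g = 297 × 92.76 / 1.360 = 20257 m.
Set P/P₀ = exp(−z/H) = 0.9, so z = −H ln(0.9).
−ln(0.9) = 0.10536; z = 20257 × 0.10536 = 2134.3 m.

z ≈ 2150 m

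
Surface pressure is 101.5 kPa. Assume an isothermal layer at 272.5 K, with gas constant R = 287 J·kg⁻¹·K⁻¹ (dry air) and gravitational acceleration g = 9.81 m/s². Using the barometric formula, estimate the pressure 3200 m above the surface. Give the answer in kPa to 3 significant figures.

Scale height: H = RT/g = 287 × 272.5 / 9.81 = 7972.2 m.
Barometric formula: P = P₀ exp(−z/H).
z/H = 3200.0/7972.2 = 0.40139; exp(−0.40139) = 0.66939.
P = 101.5 × 0.66939 = 67.943 kPa.

P ≈ 67.9 kPa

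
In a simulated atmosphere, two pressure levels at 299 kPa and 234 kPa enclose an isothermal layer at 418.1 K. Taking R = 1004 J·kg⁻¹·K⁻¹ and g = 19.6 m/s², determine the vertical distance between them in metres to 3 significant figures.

Δz ≈ 5250 m

Hypsometric equation: Δz = (R T̄/g) ln(P₁/P₂).
R T̄/g = 1004 × 418.1 / 19.6 = 21417 m.
ln(299/234) = ln(1.2778) = 0.24514.
Δz = 21417 × 0.24514 = 5250.2 m.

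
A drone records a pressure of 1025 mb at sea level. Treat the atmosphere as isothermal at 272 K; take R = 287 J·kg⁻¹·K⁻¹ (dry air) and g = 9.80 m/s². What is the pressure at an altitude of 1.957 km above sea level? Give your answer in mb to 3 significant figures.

P ≈ 802 mb

Scale height: H = RT/g = 287 × 272 / 9.80 = 7965.7 m.
Barometric formula: P = P₀ exp(−z/H).
z/H = 1957.0/7965.7 = 0.24568; exp(−0.24568) = 0.78217.
P = 1025 × 0.78217 = 801.72 mb.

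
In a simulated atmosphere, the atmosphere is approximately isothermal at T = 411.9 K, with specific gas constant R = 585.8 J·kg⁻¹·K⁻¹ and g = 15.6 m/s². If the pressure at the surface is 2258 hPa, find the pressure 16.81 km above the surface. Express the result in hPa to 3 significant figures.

Scale height: H = RT/g = 585.8 × 411.9 / 15.6 = 15467 m.
Barometric formula: P = P₀ exp(−z/H).
z/H = 16810/15467 = 1.0868; exp(−1.0868) = 0.33729.
P = 2258 × 0.33729 = 761.60 hPa.

P ≈ 762 hPa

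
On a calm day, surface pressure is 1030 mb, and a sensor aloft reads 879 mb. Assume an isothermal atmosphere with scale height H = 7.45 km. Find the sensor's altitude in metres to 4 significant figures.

z ≈ 1181 m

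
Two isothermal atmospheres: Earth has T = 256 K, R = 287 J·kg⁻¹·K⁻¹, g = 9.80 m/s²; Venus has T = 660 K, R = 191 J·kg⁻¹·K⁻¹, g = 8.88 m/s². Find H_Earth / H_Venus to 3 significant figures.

H_Earth/H_Venus ≈ 0.528

H = RT/g for each body.
H_Earth = 287 × 256 / 9.80 = 7497.1 m.
H_Venus = 191 × 660 / 8.88 = 14196 m.
H_Earth/H_Venus = 7497.1/14196 = 0.52811.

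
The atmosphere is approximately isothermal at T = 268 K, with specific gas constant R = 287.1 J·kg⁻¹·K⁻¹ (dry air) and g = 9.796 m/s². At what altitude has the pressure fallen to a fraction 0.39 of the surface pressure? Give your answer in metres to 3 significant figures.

Scale height: H = RT/g = 287.1 × 268 / 9.796 = 7854.5 m.
Set P/P₀ = exp(−z/H) = 0.39, so z = −H ln(0.39).
−ln(0.39) = 0.94161; z = 7854.5 × 0.94161 = 7395.9 m.

z ≈ 7400 m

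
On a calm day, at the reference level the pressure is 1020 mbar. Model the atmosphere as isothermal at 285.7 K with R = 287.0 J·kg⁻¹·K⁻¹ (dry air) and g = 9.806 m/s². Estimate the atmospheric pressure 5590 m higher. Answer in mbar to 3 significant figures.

P ≈ 523 mbar

Scale height: H = RT/g = 287.0 × 285.7 / 9.806 = 8361.8 m.
Barometric formula: P = P₀ exp(−z/H).
z/H = 5590.0/8361.8 = 0.66852; exp(−0.66852) = 0.51247.
P = 1020 × 0.51247 = 522.72 mbar.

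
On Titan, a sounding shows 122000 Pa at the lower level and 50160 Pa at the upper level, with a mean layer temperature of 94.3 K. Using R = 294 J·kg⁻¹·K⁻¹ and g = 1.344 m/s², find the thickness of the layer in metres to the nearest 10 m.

Hypsometric equation: Δz = (R T̄/g) ln(P₁/P₂).
R T̄/g = 294 × 94.3 / 1.344 = 20628 m.
ln(122000/50160) = ln(2.4322) = 0.88880.
Δz = 20628 × 0.88880 = 18334 m.

Δz ≈ 18330 m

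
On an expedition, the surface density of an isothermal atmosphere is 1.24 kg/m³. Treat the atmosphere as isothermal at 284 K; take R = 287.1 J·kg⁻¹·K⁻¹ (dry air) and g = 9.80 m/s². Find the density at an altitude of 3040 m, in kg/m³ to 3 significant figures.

Scale height: H = RT/g = 287.1 × 284 / 9.80 = 8320.0 m.
In an isothermal atmosphere, density decays like pressure: ρ = ρ₀ exp(−z/H).
z/H = 3040.0/8320.0 = 0.36538; exp(−0.36538) = 0.69393.
ρ = 1.24 × 0.69393 = 0.86047 kg/m³.

ρ ≈ 0.860 kg/m³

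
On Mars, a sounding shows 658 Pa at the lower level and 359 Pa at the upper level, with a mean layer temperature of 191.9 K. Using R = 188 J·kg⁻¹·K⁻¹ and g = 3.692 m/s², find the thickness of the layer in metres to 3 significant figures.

Δz ≈ 5920 m

Hypsometric equation: Δz = (R T̄/g) ln(P₁/P₂).
R T̄/g = 188 × 191.9 / 3.692 = 9771.7 m.
ln(658/359) = ln(1.8329) = 0.60590.
Δz = 9771.7 × 0.60590 = 5920.7 m.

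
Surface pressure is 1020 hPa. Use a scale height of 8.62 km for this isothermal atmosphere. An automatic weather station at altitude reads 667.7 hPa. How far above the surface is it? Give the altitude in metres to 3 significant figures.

z ≈ 3650 m

Invert the barometric formula: z = H ln(P₀/P).
P₀/P = 1020/667.7 = 1.5276; ln(1.5276) = 0.42370.
z = 8620.0 × 0.42370 = 3652.3 m.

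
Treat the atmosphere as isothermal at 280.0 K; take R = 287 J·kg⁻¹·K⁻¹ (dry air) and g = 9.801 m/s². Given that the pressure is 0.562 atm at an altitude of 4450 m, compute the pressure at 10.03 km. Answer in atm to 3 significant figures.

P ≈ 0.285 atm

Scale height: H = RT/g = 287 × 280.0 / 9.801 = 8199.2 m.
Between two levels, P₂ = P₁ exp(−Δz/H) with Δz = z₂ − z₁.
Δz = 10030 − 4450.0 = 5580.0 m; Δz/H = 5580.0/8199.2 = 0.68055.
P₂ = 0.562 × exp(−0.68055) = 0.562 × 0.50634 = 0.28456 atm.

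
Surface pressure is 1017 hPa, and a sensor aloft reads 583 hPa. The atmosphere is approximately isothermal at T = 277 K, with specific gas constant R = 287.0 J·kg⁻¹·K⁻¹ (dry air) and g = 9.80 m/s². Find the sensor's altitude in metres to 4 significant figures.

Scale height: H = RT/g = 287.0 × 277 / 9.80 = 8112.1 m.
Invert the barometric formula: z = H ln(P₀/P).
P₀/P = 1017/583 = 1.7444; ln(1.7444) = 0.55641.
z = 8112.1 × 0.55641 = 4513.7 m.

z ≈ 4514 m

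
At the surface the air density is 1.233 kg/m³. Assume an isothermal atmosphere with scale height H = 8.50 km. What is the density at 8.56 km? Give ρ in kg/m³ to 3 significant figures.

ρ ≈ 0.450 kg/m³

In an isothermal atmosphere, density decays like pressure: ρ = ρ₀ exp(−z/H).
z/H = 8560.0/8500.0 = 1.0071; exp(−1.0071) = 0.36528.
ρ = 1.233 × 0.36528 = 0.45039 kg/m³.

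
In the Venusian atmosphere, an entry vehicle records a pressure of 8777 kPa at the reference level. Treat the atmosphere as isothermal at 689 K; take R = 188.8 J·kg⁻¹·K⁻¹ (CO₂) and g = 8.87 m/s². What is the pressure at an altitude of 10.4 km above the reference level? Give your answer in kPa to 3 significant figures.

Scale height: H = RT/g = 188.8 × 689 / 8.87 = 14666 m.
Barometric formula: P = P₀ exp(−z/H).
z/H = 10400/14666 = 0.70912; exp(−0.70912) = 0.49208.
P = 8777 × 0.49208 = 4319.0 kPa.

P ≈ 4320 kPa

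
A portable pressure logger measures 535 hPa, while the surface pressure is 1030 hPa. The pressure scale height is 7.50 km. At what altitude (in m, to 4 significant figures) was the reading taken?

Invert the barometric formula: z = H ln(P₀/P).
P₀/P = 1030/535 = 1.9252; ln(1.9252) = 0.65503.
z = 7500.0 × 0.65503 = 4912.7 m.

z ≈ 4913 m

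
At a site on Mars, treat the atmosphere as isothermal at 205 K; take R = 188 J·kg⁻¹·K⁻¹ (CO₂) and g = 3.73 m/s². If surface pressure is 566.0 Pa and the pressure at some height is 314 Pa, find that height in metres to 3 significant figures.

Scale height: H = RT/g = 188 × 205 / 3.73 = 10332 m.
Invert the barometric formula: z = H ln(P₀/P).
P₀/P = 566.0/314 = 1.8025; ln(1.8025) = 0.58917.
z = 10332 × 0.58917 = 6087.3 m.

z ≈ 6090 m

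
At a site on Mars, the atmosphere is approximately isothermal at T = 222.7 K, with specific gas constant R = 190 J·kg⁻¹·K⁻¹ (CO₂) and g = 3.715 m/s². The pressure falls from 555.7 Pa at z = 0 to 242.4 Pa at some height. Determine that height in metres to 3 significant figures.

z ≈ 9450 m

Scale height: H = RT/g = 190 × 222.7 / 3.715 = 11390 m.
Invert the barometric formula: z = H ln(P₀/P).
P₀/P = 555.7/242.4 = 2.2925; ln(2.2925) = 0.82964.
z = 11390 × 0.82964 = 9449.6 m.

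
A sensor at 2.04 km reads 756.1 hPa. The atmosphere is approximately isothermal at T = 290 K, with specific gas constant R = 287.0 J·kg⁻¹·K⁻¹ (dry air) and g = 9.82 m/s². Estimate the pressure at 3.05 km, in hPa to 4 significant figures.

Scale height: H = RT/g = 287.0 × 290 / 9.82 = 8475.6 m.
Between two levels, P₂ = P₁ exp(−Δz/H) with Δz = z₂ − z₁.
Δz = 3050.0 − 2040.0 = 1010.0 m; Δz/H = 1010.0/8475.6 = 0.11917.
P₂ = 756.1 × exp(−0.11917) = 756.1 × 0.88766 = 671.16 hPa.

P ≈ 671.2 hPa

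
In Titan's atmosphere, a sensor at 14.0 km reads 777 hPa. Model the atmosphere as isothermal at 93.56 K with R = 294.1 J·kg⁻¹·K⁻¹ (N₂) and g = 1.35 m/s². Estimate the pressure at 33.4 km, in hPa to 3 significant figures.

P ≈ 300 hPa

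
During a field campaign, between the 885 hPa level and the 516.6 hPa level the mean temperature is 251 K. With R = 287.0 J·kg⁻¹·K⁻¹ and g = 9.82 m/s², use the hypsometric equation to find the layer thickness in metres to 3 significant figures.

Δz ≈ 3950 m

Hypsometric equation: Δz = (R T̄/g) ln(P₁/P₂).
R T̄/g = 287.0 × 251 / 9.82 = 7335.7 m.
ln(885/516.6) = ln(1.7131) = 0.53830.
Δz = 7335.7 × 0.53830 = 3948.8 m.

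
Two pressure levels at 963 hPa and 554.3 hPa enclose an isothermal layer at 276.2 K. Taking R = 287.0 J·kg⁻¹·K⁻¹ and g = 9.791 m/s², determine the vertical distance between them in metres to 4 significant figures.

Δz ≈ 4472 m

Hypsometric equation: Δz = (R T̄/g) ln(P₁/P₂).
R T̄/g = 287.0 × 276.2 / 9.791 = 8096.1 m.
ln(963/554.3) = ln(1.7373) = 0.55233.
Δz = 8096.1 × 0.55233 = 4471.7 m.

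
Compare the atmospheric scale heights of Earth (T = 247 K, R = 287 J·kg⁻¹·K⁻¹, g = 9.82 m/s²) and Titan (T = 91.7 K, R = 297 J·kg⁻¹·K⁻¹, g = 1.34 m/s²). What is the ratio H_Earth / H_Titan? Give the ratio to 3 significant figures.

H = RT/g for each body.
H_Earth = 287 × 247 / 9.82 = 7218.8 m.
H_Titan = 297 × 91.7 / 1.34 = 20325 m.
H_Earth/H_Titan = 7218.8/20325 = 0.35517.

H_Earth/H_Titan ≈ 0.355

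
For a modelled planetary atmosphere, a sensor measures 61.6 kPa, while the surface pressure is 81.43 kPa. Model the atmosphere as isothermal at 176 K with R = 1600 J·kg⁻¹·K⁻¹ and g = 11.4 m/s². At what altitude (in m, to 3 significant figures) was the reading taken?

z ≈ 6890 m

Scale height: H = RT/g = 1600 × 176 / 11.4 = 24702 m.
Invert the barometric formula: z = H ln(P₀/P).
P₀/P = 81.43/61.6 = 1.3219; ln(1.3219) = 0.27907.
z = 24702 × 0.27907 = 6893.6 m.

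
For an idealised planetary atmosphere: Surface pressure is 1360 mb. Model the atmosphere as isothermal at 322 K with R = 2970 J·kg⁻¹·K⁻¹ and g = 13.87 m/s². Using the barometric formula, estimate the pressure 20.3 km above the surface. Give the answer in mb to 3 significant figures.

Scale height: H = RT/g = 2970 × 322 / 13.87 = 68950 m.
Barometric formula: P = P₀ exp(−z/H).
z/H = 20300/68950 = 0.29442; exp(−0.29442) = 0.74496.
P = 1360 × 0.74496 = 1013.1 mb.

P ≈ 1010 mb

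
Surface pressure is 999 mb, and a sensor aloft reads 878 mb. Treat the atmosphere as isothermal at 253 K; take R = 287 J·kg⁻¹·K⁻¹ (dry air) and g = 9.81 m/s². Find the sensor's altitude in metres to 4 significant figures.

Scale height: H = RT/g = 287 × 253 / 9.81 = 7401.7 m.
Invert the barometric formula: z = H ln(P₀/P).
P₀/P = 999/878 = 1.1378; ln(1.1378) = 0.12910.
z = 7401.7 × 0.12910 = 955.56 m.

z ≈ 955.6 m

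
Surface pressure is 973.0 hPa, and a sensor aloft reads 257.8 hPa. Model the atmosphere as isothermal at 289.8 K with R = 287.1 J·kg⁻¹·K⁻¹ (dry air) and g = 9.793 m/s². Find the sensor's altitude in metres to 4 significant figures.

z ≈ 11280 m

Scale height: H = RT/g = 287.1 × 289.8 / 9.793 = 8496.0 m.
Invert the barometric formula: z = H ln(P₀/P).
P₀/P = 973.0/257.8 = 3.7742; ln(3.7742) = 1.3282.
z = 8496.0 × 1.3282 = 11284 m.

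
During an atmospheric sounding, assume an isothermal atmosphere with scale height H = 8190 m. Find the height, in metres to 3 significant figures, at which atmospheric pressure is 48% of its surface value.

z ≈ 6010 m

Set P/P₀ = exp(−z/H) = 0.48, so z = −H ln(0.48).
−ln(0.48) = 0.73397; z = 8190.0 × 0.73397 = 6011.2 m.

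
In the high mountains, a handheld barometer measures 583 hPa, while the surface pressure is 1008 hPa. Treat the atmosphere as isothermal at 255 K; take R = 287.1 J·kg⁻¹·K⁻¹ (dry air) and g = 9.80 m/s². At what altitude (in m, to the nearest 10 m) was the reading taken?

Scale height: H = RT/g = 287.1 × 255 / 9.80 = 7470.5 m.
Invert the barometric formula: z = H ln(P₀/P).
P₀/P = 1008/583 = 1.7290; ln(1.7290) = 0.54754.
z = 7470.5 × 0.54754 = 4090.4 m.

z ≈ 4090 m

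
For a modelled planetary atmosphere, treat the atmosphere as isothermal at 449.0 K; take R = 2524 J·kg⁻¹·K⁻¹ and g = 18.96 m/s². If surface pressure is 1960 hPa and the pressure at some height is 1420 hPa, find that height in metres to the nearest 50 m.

z ≈ 19250 m

Scale height: H = RT/g = 2524 × 449.0 / 18.96 = 59772 m.
Invert the barometric formula: z = H ln(P₀/P).
P₀/P = 1960/1420 = 1.3803; ln(1.3803) = 0.32230.
z = 59772 × 0.32230 = 19265 m.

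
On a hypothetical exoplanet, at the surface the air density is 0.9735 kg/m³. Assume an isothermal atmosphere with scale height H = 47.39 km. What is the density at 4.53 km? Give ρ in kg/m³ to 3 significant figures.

In an isothermal atmosphere, density decays like pressure: ρ = ρ₀ exp(−z/H).
z/H = 4530.0/47390 = 0.095590; exp(−0.095590) = 0.90884.
ρ = 0.9735 × 0.90884 = 0.88476 kg/m³.

ρ ≈ 0.885 kg/m³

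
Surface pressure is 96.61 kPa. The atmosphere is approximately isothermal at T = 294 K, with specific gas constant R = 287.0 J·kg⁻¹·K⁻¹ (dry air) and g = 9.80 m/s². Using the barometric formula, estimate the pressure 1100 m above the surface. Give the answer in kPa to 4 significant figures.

P ≈ 85.02 kPa

Scale height: H = RT/g = 287.0 × 294 / 9.80 = 8610.0 m.
Barometric formula: P = P₀ exp(−z/H).
z/H = 1100.0/8610.0 = 0.12776; exp(−0.12776) = 0.88006.
P = 96.61 × 0.88006 = 85.023 kPa.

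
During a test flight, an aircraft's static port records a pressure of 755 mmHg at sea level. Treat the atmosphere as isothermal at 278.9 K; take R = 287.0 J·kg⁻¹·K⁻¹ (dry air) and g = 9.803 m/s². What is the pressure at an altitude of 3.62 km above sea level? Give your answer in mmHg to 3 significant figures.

Scale height: H = RT/g = 287.0 × 278.9 / 9.803 = 8165.3 m.
Barometric formula: P = P₀ exp(−z/H).
z/H = 3620.0/8165.3 = 0.44334; exp(−0.44334) = 0.64189.
P = 755 × 0.64189 = 484.63 mmHg.

P ≈ 485 mmHg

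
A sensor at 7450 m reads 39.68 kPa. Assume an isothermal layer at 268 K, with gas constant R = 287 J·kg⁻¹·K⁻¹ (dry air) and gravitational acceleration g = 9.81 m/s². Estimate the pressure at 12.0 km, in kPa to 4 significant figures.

P ≈ 22.21 kPa

Scale height: H = RT/g = 287 × 268 / 9.81 = 7840.6 m.
Between two levels, P₂ = P₁ exp(−Δz/H) with Δz = z₂ − z₁.
Δz = 12000 − 7450.0 = 4550.0 m; Δz/H = 4550.0/7840.6 = 0.58031.
P₂ = 39.68 × exp(−0.58031) = 39.68 × 0.55972 = 22.210 kPa.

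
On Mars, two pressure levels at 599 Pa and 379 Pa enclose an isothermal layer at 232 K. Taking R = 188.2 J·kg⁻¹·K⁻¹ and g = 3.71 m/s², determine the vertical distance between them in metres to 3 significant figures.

Δz ≈ 5390 m

Hypsometric equation: Δz = (R T̄/g) ln(P₁/P₂).
R T̄/g = 188.2 × 232 / 3.71 = 11769 m.
ln(599/379) = ln(1.5805) = 0.45774.
Δz = 11769 × 0.45774 = 5387.1 m.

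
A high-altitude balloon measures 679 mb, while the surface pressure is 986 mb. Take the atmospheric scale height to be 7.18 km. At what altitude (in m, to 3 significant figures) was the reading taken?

z ≈ 2680 m

Invert the barometric formula: z = H ln(P₀/P).
P₀/P = 986/679 = 1.4521; ln(1.4521) = 0.37301.
z = 7180.0 × 0.37301 = 2678.2 m.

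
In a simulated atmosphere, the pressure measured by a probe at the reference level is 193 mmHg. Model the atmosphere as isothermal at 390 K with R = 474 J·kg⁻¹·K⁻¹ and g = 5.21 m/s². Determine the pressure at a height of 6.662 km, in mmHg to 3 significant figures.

Scale height: H = RT/g = 474 × 390 / 5.21 = 35482 m.
Barometric formula: P = P₀ exp(−z/H).
z/H = 6662.0/35482 = 0.18776; exp(−0.18776) = 0.82881.
P = 193 × 0.82881 = 159.96 mmHg.

P ≈ 160 mmHg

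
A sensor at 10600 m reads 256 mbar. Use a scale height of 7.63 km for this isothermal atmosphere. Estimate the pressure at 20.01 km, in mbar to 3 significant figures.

Between two levels, P₂ = P₁ exp(−Δz/H) with Δz = z₂ − z₁.
Δz = 20010 − 10600 = 9410.0 m; Δz/H = 9410.0/7630.0 = 1.2333.
P₂ = 256 × exp(−1.2333) = 256 × 0.29133 = 74.580 mbar.

P ≈ 74.6 mbar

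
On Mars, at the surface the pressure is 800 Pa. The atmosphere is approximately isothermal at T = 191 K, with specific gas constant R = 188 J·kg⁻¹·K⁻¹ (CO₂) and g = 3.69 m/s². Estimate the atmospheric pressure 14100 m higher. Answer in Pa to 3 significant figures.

P ≈ 188 Pa

Scale height: H = RT/g = 188 × 191 / 3.69 = 9731.2 m.
Barometric formula: P = P₀ exp(−z/H).
z/H = 14100/9731.2 = 1.4489; exp(−1.4489) = 0.23483.
P = 800 × 0.23483 = 187.86 Pa.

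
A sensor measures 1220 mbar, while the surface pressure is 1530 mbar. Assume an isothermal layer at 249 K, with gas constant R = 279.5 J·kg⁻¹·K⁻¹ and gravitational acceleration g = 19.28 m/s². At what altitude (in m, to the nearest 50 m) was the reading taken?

z ≈ 800 m

Scale height: H = RT/g = 279.5 × 249 / 19.28 = 3609.7 m.
Invert the barometric formula: z = H ln(P₀/P).
P₀/P = 1530/1220 = 1.2541; ln(1.2541) = 0.22642.
z = 3609.7 × 0.22642 = 817.31 m.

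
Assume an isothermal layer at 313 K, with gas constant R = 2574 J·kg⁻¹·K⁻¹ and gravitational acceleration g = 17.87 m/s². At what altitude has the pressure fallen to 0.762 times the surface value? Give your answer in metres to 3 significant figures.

Scale height: H = RT/g = 2574 × 313 / 17.87 = 45085 m.
Set P/P₀ = exp(−z/H) = 0.762, so z = −H ln(0.762).
−ln(0.762) = 0.27181; z = 45085 × 0.27181 = 12255 m.

z ≈ 12300 m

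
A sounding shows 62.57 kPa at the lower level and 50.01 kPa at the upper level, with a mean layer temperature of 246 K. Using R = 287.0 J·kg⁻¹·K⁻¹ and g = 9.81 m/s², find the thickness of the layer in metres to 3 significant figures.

Hypsometric equation: Δz = (R T̄/g) ln(P₁/P₂).
R T̄/g = 287.0 × 246 / 9.81 = 7196.9 m.
ln(62.57/50.01) = ln(1.2511) = 0.22402.
Δz = 7196.9 × 0.22402 = 1612.2 m.

Δz ≈ 1610 m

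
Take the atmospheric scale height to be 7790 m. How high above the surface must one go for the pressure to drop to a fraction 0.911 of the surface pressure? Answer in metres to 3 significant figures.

z ≈ 726 m

Set P/P₀ = exp(−z/H) = 0.911, so z = −H ln(0.911).
−ln(0.911) = 0.093212; z = 7790.0 × 0.093212 = 726.12 m.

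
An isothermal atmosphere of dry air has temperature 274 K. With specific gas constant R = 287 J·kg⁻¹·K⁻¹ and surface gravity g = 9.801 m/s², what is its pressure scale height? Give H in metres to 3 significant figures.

H ≈ 8020 m

The scale height of an isothermal atmosphere is H = RT/g.
H = 287 × 274 / 9.801 = 78638/9.801 = 8023.5 m.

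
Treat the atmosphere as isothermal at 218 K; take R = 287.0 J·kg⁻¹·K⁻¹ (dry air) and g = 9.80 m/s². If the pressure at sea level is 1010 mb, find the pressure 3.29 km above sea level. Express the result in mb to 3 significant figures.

Scale height: H = RT/g = 287.0 × 218 / 9.80 = 6384.3 m.
Barometric formula: P = P₀ exp(−z/H).
z/H = 3290.0/6384.3 = 0.51533; exp(−0.51533) = 0.59730.
P = 1010 × 0.59730 = 603.27 mb.

P ≈ 603 mb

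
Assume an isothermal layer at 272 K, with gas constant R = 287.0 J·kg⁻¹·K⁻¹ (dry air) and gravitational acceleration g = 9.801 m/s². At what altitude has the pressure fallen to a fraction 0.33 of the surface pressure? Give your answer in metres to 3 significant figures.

z ≈ 8830 m

Scale height: H = RT/g = 287.0 × 272 / 9.801 = 7964.9 m.
Set P/P₀ = exp(−z/H) = 0.33, so z = −H ln(0.33).
−ln(0.33) = 1.1087; z = 7964.9 × 1.1087 = 8830.7 m.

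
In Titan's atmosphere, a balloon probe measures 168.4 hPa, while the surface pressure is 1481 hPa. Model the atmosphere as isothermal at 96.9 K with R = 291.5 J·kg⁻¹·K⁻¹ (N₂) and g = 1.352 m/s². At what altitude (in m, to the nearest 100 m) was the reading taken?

z ≈ 45400 m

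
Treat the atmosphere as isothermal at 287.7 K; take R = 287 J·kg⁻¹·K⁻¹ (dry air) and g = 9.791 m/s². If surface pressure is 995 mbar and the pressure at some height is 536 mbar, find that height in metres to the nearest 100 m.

z ≈ 5200 m

Scale height: H = RT/g = 287 × 287.7 / 9.791 = 8433.2 m.
Invert the barometric formula: z = H ln(P₀/P).
P₀/P = 995/536 = 1.8563; ln(1.8563) = 0.61859.
z = 8433.2 × 0.61859 = 5216.7 m.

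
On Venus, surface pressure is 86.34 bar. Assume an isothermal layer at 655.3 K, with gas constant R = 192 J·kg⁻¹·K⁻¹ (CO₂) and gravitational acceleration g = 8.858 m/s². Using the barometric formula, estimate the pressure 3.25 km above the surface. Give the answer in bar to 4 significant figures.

P ≈ 68.68 bar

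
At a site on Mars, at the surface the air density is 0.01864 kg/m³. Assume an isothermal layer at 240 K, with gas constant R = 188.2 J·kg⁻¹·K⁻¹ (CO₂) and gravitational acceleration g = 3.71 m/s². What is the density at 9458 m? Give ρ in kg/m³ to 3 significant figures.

Scale height: H = RT/g = 188.2 × 240 / 3.71 = 12175 m.
In an isothermal atmosphere, density decays like pressure: ρ = ρ₀ exp(−z/H).
z/H = 9458.0/12175 = 0.77684; exp(−0.77684) = 0.45986.
ρ = 0.01864 × 0.45986 = 0.0085718 kg/m³.

ρ ≈ 0.00857 kg/m³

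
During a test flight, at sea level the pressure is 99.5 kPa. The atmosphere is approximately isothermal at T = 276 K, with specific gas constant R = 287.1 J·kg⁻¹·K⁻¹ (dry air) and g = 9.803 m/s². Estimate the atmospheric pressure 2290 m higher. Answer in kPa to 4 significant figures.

P ≈ 74.95 kPa

Scale height: H = RT/g = 287.1 × 276 / 9.803 = 8083.2 m.
Barometric formula: P = P₀ exp(−z/H).
z/H = 2290.0/8083.2 = 0.28330; exp(−0.28330) = 0.75329.
P = 99.5 × 0.75329 = 74.952 kPa.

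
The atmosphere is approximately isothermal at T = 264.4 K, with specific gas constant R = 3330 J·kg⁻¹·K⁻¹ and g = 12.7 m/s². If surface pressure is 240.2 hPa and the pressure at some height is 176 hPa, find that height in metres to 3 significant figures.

Scale height: H = RT/g = 3330 × 264.4 / 12.7 = 69327 m.
Invert the barometric formula: z = H ln(P₀/P).
P₀/P = 240.2/176 = 1.3648; ln(1.3648) = 0.31101.
z = 69327 × 0.31101 = 21561 m.

z ≈ 21600 m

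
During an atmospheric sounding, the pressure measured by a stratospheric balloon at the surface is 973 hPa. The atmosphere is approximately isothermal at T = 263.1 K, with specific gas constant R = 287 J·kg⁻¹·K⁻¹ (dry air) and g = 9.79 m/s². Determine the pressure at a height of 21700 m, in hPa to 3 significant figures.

Scale height: H = RT/g = 287 × 263.1 / 9.79 = 7712.9 m.
Barometric formula: P = P₀ exp(−z/H).
z/H = 21700/7712.9 = 2.8135; exp(−2.8135) = 0.059995.
P = 973 × 0.059995 = 58.375 hPa.

P ≈ 58.4 hPa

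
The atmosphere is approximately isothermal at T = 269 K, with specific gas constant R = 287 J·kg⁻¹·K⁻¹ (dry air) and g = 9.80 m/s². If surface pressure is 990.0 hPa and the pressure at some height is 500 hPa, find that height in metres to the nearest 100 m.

Scale height: H = RT/g = 287 × 269 / 9.80 = 7877.9 m.
Invert the barometric formula: z = H ln(P₀/P).
P₀/P = 990.0/500 = 1.9800; ln(1.9800) = 0.68310.
z = 7877.9 × 0.68310 = 5381.4 m.

z ≈ 5400 m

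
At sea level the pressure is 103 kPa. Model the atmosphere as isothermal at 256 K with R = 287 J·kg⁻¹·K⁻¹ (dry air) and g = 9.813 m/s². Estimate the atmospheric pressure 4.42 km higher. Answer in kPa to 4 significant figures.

P ≈ 57.08 kPa

Scale height: H = RT/g = 287 × 256 / 9.813 = 7487.2 m.
Barometric formula: P = P₀ exp(−z/H).
z/H = 4420.0/7487.2 = 0.59034; exp(−0.59034) = 0.55414.
P = 103 × 0.55414 = 57.076 kPa.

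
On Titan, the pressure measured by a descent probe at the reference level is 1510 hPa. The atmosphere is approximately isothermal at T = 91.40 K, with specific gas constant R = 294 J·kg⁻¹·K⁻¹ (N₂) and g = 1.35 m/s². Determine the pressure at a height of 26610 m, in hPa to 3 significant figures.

P ≈ 397 hPa

Scale height: H = RT/g = 294 × 91.40 / 1.35 = 19905 m.
Barometric formula: P = P₀ exp(−z/H).
z/H = 26610/19905 = 1.3369; exp(−1.3369) = 0.26266.
P = 1510 × 0.26266 = 396.62 hPa.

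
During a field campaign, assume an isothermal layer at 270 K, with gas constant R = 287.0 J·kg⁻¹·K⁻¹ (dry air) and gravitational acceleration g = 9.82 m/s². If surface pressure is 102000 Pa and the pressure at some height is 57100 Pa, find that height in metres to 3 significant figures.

Scale height: H = RT/g = 287.0 × 270 / 9.82 = 7891.0 m.
Invert the barometric formula: z = H ln(P₀/P).
P₀/P = 102000/57100 = 1.7863; ln(1.7863) = 0.58015.
z = 7891.0 × 0.58015 = 4578.0 m.

z ≈ 4580 m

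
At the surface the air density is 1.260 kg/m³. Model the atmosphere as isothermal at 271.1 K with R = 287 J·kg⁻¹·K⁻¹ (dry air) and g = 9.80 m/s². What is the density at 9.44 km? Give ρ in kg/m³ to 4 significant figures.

ρ ≈ 0.3837 kg/m³

Scale height: H = RT/g = 287 × 271.1 / 9.80 = 7939.4 m.
In an isothermal atmosphere, density decays like pressure: ρ = ρ₀ exp(−z/H).
z/H = 9440.0/7939.4 = 1.1890; exp(−1.1890) = 0.30453.
ρ = 1.260 × 0.30453 = 0.38371 kg/m³.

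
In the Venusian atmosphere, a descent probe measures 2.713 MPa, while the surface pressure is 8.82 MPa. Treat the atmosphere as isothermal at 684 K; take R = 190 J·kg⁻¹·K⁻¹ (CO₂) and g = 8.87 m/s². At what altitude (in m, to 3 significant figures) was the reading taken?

z ≈ 17300 m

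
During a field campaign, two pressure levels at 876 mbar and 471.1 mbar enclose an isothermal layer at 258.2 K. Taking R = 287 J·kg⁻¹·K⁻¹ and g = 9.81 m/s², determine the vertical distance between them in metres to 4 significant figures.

Hypsometric equation: Δz = (R T̄/g) ln(P₁/P₂).
R T̄/g = 287 × 258.2 / 9.81 = 7553.9 m.
ln(876/471.1) = ln(1.8595) = 0.62031.
Δz = 7553.9 × 0.62031 = 4685.8 m.

Δz ≈ 4686 m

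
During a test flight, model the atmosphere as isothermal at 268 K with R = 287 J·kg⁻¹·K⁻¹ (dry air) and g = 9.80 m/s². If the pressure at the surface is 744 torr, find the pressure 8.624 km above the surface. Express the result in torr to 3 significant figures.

Scale height: H = RT/g = 287 × 268 / 9.80 = 7848.6 m.
Barometric formula: P = P₀ exp(−z/H).
z/H = 8624.0/7848.6 = 1.0988; exp(−1.0988) = 0.33327.
P = 744 × 0.33327 = 247.95 torr.

P ≈ 248 torr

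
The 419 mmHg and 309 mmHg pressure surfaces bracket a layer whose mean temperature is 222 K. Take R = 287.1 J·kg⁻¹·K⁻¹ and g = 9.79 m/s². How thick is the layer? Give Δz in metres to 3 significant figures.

Δz ≈ 1980 m

Hypsometric equation: Δz = (R T̄/g) ln(P₁/P₂).
R T̄/g = 287.1 × 222 / 9.79 = 6510.3 m.
ln(419/309) = ln(1.3560) = 0.30454.
Δz = 6510.3 × 0.30454 = 1982.6 m.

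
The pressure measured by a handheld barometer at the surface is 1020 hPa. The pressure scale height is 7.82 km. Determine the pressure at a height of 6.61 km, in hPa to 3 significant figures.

Barometric formula: P = P₀ exp(−z/H).
z/H = 6610.0/7820.0 = 0.84527; exp(−0.84527) = 0.42944.
P = 1020 × 0.42944 = 438.03 hPa.

P ≈ 438 hPa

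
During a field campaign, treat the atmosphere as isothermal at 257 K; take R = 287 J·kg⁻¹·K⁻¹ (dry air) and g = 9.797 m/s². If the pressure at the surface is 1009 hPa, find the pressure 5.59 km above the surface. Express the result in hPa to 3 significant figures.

Scale height: H = RT/g = 287 × 257 / 9.797 = 7528.7 m.
Barometric formula: P = P₀ exp(−z/H).
z/H = 5590.0/7528.7 = 0.74249; exp(−0.74249) = 0.47593.
P = 1009 × 0.47593 = 480.21 hPa.

P ≈ 480 hPa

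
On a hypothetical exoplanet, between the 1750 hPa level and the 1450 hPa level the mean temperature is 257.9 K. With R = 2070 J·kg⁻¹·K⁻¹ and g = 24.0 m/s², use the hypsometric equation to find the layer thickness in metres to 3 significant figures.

Hypsometric equation: Δz = (R T̄/g) ln(P₁/P₂).
R T̄/g = 2070 × 257.9 / 24.0 = 22244 m.
ln(1750/1450) = ln(1.2069) = 0.18806.
Δz = 22244 × 0.18806 = 4183.2 m.

Δz ≈ 4180 m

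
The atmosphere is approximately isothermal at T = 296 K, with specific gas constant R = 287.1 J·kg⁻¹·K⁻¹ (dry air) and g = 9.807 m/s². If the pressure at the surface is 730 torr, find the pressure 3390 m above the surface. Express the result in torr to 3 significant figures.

P ≈ 494 torr

Scale height: H = RT/g = 287.1 × 296 / 9.807 = 8665.4 m.
Barometric formula: P = P₀ exp(−z/H).
z/H = 3390.0/8665.4 = 0.39121; exp(−0.39121) = 0.67624.
P = 730 × 0.67624 = 493.66 torr.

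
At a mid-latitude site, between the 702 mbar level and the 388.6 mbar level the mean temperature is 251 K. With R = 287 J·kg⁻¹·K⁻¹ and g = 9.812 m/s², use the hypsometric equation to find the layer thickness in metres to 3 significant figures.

Hypsometric equation: Δz = (R T̄/g) ln(P₁/P₂).
R T̄/g = 287 × 251 / 9.812 = 7341.7 m.
ln(702/388.6) = ln(1.8065) = 0.59139.
Δz = 7341.7 × 0.59139 = 4341.8 m.

Δz ≈ 4340 m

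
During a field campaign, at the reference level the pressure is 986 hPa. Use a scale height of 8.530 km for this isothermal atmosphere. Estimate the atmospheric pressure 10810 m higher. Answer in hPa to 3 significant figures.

P ≈ 278 hPa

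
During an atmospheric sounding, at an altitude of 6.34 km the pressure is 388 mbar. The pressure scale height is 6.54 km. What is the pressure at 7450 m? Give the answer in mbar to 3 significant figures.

P ≈ 327 mbar

Between two levels, P₂ = P₁ exp(−Δz/H) with Δz = z₂ − z₁.
Δz = 7450.0 − 6340.0 = 1110.0 m; Δz/H = 1110.0/6540.0 = 0.16972.
P₂ = 388 × exp(−0.16972) = 388 × 0.84390 = 327.43 mbar.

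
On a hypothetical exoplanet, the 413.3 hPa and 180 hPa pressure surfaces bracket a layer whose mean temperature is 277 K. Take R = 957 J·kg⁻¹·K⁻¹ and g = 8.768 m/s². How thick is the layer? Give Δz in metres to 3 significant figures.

Δz ≈ 25100 m

Hypsometric equation: Δz = (R T̄/g) ln(P₁/P₂).
R T̄/g = 957 × 277 / 8.768 = 30234 m.
ln(413.3/180) = ln(2.2961) = 0.83121.
Δz = 30234 × 0.83121 = 25131 m.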